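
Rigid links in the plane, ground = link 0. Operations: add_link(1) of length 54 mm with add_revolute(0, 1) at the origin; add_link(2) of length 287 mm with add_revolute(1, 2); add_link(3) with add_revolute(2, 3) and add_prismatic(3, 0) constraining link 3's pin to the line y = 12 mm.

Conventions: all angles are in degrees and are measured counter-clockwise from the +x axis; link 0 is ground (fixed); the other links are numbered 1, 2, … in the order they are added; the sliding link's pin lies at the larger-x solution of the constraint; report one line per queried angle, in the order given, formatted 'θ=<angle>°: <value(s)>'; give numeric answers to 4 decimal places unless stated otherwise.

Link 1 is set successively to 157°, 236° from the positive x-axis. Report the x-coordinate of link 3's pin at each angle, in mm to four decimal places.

geometry: r = 54 mm, L = 287 mm, e = 12 mm
θ=157°: crank pin P = (r cos θ, r sin θ) = (-49.707262, 21.099481)
θ=157°: h = r sin θ − e = 21.099481 − 12 = 9.099481
θ=157°: x = r cos θ + √(L² − h²) = -49.707262 + 286.855712 = 237.148450
θ=236°: crank pin P = (r cos θ, r sin θ) = (-30.196417, -44.768029)
θ=236°: h = r sin θ − e = -44.768029 − 12 = -56.768029
θ=236°: x = r cos θ + √(L² − h²) = -30.196417 + 281.329684 = 251.133267

θ=157°: 237.1484
θ=236°: 251.1333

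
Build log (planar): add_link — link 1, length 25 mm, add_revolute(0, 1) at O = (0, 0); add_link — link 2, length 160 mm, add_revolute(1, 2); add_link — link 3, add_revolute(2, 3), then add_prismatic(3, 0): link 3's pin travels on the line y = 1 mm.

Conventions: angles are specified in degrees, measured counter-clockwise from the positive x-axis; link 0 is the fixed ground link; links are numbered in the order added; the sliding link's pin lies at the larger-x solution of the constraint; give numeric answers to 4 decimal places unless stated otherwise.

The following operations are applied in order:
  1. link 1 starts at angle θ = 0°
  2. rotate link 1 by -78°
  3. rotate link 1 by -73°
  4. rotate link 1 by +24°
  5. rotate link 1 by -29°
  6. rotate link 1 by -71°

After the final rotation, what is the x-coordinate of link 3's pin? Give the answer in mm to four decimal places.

geometry: r = 25 mm, L = 160 mm, e = 1 mm; θ starts at 0°
rotate link 1 by -78°: θ ← 0° -78° = -78°
rotate link 1 by -73°: θ ← -78° -73° = -151°
rotate link 1 by +24°: θ ← -151° +24° = -127°
rotate link 1 by -29°: θ ← -127° -29° = -156°
rotate link 1 by -71°: θ ← -156° -71° = -227°
crank pin P = (r cos θ, r sin θ) = (-17.049959, 18.283843)
h = r sin θ − e = 18.283843 − 1 = 17.283843
x = r cos θ + √(L² − h²) = -17.049959 + 159.063726 = 142.013767

142.0138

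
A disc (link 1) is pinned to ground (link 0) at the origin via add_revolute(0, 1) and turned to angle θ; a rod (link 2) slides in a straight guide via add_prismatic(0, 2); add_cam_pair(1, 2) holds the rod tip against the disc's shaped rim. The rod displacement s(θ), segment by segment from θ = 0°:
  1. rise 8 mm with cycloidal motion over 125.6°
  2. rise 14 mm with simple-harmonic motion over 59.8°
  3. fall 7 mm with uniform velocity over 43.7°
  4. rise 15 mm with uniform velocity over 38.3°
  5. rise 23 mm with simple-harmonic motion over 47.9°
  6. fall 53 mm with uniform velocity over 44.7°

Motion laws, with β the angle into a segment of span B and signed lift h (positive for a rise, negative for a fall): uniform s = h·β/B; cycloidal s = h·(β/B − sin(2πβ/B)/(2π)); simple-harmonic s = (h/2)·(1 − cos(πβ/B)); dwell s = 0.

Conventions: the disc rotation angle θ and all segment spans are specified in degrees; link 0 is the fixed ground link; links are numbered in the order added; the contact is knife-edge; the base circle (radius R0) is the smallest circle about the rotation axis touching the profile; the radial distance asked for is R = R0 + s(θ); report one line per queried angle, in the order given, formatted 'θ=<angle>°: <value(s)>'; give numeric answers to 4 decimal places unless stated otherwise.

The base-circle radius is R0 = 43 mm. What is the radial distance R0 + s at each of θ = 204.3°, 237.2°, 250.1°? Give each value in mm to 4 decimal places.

segment 1 (0° to 125.6°, cycloidal, h = 8) is passed completely: s = 0.0000 + (8) = 8.0000
segment 2 (125.6° to 185.4°, simple-harmonic, h = 14) is passed completely: s = 8.0000 + (14) = 22.0000
θ = 204.3° falls in segment 3 (185.4° to 229.1°, uniform, h = -7): β = 204.3 − 185.4 = 18.9°, B = 43.7°; Δs = -7·18.9/43.7 = -3.0275; s = 22.0000 − 3.0275 = 18.9725
segment 3 (185.4° to 229.1°, uniform, h = -7) is passed completely: s = 22.0000 + (-7) = 15.0000
θ = 237.2° falls in segment 4 (229.1° to 267.4°, uniform, h = 15): β = 237.2 − 229.1 = 8.1°, B = 38.3°; Δs = 15·8.1/38.3 = 3.1723; s = 15.0000 + 3.1723 = 18.1723
θ = 250.1° falls in segment 4 (229.1° to 267.4°, uniform, h = 15): β = 250.1 − 229.1 = 21°, B = 38.3°; Δs = 15·21/38.3 = 8.2245; s = 15.0000 + 8.2245 = 23.2245
θ=204.3°: R = R0 + s = 43 + 18.9725 = 61.9725
θ=237.2°: R = R0 + s = 43 + 18.1723 = 61.1723
θ=250.1°: R = R0 + s = 43 + 23.2245 = 66.2245

θ=204.3°: 61.9725
θ=237.2°: 61.1723
θ=250.1°: 66.2245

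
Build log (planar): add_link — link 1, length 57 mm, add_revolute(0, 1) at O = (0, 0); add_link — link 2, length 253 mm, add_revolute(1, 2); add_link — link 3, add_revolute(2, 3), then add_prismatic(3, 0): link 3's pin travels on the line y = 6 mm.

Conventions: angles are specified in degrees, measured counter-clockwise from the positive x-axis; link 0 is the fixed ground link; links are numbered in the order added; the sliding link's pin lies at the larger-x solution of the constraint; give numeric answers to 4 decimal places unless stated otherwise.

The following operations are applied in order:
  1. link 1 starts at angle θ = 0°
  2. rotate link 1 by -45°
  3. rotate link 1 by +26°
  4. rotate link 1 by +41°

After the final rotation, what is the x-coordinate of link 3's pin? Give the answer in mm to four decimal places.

geometry: r = 57 mm, L = 253 mm, e = 6 mm; θ starts at 0°
rotate link 1 by -45°: θ ← 0° -45° = -45°
rotate link 1 by +26°: θ ← -45° +26° = -19°
rotate link 1 by +41°: θ ← -19° +41° = 22°
crank pin P = (r cos θ, r sin θ) = (52.849480, 21.352576)
h = r sin θ − e = 21.352576 − 6 = 15.352576
x = r cos θ + √(L² − h²) = 52.849480 + 252.533757 = 305.383237

305.3832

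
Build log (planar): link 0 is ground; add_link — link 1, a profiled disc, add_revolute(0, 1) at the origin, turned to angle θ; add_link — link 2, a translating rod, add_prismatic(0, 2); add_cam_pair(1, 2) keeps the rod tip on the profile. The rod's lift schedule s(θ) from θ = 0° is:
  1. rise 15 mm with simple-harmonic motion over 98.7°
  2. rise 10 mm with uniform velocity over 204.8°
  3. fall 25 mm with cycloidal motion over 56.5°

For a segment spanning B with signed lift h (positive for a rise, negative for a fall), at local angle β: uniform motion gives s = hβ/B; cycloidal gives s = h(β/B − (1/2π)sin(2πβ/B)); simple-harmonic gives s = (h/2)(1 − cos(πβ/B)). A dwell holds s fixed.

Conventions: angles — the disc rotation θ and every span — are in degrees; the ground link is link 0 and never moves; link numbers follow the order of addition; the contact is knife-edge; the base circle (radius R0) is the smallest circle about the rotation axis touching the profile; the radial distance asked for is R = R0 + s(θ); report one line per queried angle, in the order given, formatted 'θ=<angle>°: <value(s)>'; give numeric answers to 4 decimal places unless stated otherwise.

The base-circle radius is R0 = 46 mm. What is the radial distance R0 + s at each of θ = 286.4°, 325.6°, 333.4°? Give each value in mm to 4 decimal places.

seg 1 [0°–98.7°] simple-harmonic, h=15: full span → s += 15 → s = 15.0000
seg 2 [98.7°–303.5°] uniform, h=10: θ=286.4° here. β=187.7, B=204.8. 10·187.7/204.8 = 9.1650 → s = 24.1650
seg 2 [98.7°–303.5°] uniform, h=10: full span → s += 10 → s = 25.0000
seg 3 [303.5°–360°] cycloidal, h=-25: θ=325.6° here. β=22.1, B=56.5. -25·(0.3912 − sin(2π·0.3912)/(2π)) = -7.2648 → s = 17.7352
seg 3 [303.5°–360°] cycloidal, h=-25: θ=333.4° here. β=29.9, B=56.5. -25·(0.5292 − sin(2π·0.5292)/(2π)) = -13.9561 → s = 11.0439
θ=286.4°: R = R0 + s = 46 + 24.1650 = 70.1650
θ=325.6°: R = R0 + s = 46 + 17.7352 = 63.7352
θ=333.4°: R = R0 + s = 46 + 11.0439 = 57.0439

θ=286.4°: 70.1650
θ=325.6°: 63.7352
θ=333.4°: 57.0439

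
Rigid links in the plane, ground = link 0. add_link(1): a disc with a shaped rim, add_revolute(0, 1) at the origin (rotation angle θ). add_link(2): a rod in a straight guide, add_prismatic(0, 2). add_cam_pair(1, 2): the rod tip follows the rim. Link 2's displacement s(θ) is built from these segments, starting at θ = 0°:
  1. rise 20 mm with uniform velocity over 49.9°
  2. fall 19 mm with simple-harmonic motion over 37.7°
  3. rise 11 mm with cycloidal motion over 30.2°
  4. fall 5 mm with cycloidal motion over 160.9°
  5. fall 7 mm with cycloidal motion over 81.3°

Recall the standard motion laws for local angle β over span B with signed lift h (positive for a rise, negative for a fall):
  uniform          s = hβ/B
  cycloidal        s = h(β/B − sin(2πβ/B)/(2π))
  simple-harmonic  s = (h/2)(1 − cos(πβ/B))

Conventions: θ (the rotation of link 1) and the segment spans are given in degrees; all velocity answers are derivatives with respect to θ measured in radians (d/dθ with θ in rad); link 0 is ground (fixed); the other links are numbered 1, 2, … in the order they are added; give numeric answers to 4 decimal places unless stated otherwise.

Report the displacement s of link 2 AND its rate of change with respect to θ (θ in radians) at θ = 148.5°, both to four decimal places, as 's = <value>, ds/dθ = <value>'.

segment 1 (0° to 49.9°, uniform, h = 20) is passed completely: s = 0.0000 + (20) = 20.0000
segment 2 (49.9° to 87.6°, simple-harmonic, h = -19) is passed completely: s = 20.0000 + (-19) = 1.0000
segment 3 (87.6° to 117.8°, cycloidal, h = 11) is passed completely: s = 1.0000 + (11) = 12.0000
θ = 148.5° falls in segment 4 (117.8° to 278.7°, cycloidal, h = -5): β = 148.5 − 117.8 = 30.7°, B = 160.9°; Δs = -5·(0.1908 − sin(2π·0.1908)/(2π)) = -0.2126; s = 12.0000 − 0.2126 = 11.7874
velocity in seg [117.8°–278.7°] (cycloidal), θ in radians: β = 30.7° = 0.5358 rad, B = 160.9° = 2.8082 rad; ds/dθ = (h/B)(1 − cos(2πβ/B)) = ((-5)/2.8082)(1 − cos(2π·0.1908)) = -1.133388 mm/rad

s = 11.7874, ds/dθ = -1.1334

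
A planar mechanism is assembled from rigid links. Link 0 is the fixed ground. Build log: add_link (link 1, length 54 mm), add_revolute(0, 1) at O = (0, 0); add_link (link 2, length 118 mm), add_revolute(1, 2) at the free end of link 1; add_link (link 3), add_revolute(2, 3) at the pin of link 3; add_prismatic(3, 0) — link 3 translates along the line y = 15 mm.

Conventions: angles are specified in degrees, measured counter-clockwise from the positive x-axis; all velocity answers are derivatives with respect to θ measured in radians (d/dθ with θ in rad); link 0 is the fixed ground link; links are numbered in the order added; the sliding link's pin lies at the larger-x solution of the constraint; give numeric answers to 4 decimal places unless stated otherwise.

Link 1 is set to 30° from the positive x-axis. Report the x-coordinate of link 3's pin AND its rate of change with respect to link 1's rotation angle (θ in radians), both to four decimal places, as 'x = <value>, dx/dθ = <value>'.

geometry: r = 54 mm, L = 118 mm, e = 15 mm
crank pin P = (r cos θ, r sin θ) = (46.765372, 27.000000)
h = r sin θ − e = 27.000000 − 15 = 12.000000
x = r cos θ + √(L² − h²) = 46.765372 + 117.388245 = 164.153617
dx/dθ = −r sin θ − h·r cos θ/√(L² − h²) (θ in radians; h = 12.000000) = -31.780585

x = 164.1536, dx/dθ = -31.7806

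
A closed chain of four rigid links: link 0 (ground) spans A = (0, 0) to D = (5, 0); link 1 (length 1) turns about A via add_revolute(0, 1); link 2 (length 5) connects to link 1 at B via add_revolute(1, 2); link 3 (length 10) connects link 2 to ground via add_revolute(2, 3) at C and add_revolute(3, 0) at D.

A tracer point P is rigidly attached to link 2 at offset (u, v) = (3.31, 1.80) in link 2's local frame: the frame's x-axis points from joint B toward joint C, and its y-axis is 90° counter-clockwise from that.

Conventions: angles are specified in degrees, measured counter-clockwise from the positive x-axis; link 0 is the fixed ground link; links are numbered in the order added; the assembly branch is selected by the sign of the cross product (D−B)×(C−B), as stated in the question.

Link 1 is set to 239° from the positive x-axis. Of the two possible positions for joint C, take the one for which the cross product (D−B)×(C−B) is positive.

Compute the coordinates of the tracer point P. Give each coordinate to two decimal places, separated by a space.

A=(0,0), D=(5.00,0)
B = A + 1.00·(cos239°, sin239°) = (-0.5150, -0.8572)
|BD| = 5.5813
circle(B,5.00) ∩ circle(D,10.00): a=-3.9283, h=3.0933
  candidates: C₊=(-4.8718,1.5961) cross=17.264; C₋=(-3.9217,-4.5171) cross=-17.264
  branch + wants cross > 0 → take C=(-4.8718,1.5961) (cross=17.264)
ex = (C−B)/|BC| = (-0.8714,0.4907); ey = (-0.4907,-0.8714)
P = B + 3.31·ex + 1.80·ey = (-4.2824,-0.8015)

-4.28 -0.80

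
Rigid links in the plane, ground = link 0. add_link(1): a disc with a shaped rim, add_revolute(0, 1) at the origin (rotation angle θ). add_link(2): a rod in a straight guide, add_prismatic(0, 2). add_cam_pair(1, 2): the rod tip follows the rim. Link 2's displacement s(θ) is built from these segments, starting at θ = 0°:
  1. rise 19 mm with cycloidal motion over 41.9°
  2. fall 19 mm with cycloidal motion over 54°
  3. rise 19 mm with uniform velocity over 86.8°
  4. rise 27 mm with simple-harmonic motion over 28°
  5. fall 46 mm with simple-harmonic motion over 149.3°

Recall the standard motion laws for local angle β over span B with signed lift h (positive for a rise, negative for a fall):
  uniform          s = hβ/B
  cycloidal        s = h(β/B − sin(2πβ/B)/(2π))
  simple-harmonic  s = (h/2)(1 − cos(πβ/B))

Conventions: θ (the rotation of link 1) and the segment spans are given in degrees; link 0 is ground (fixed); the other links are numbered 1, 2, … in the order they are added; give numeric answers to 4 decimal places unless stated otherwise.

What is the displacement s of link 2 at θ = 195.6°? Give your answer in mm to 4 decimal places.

segment 1 (0° to 41.9°, cycloidal, h = 19) is passed completely: s = 0.0000 + (19) = 19.0000
segment 2 (41.9° to 95.9°, cycloidal, h = -19) is passed completely: s = 19.0000 + (-19) = 0.0000
segment 3 (95.9° to 182.7°, uniform, h = 19) is passed completely: s = 0.0000 + (19) = 19.0000
θ = 195.6° falls in segment 4 (182.7° to 210.7°, simple-harmonic, h = 27): β = 195.6 − 182.7 = 12.9°, B = 28°; Δs = 27/2·(1 − cos(π·0.4607)) = 11.8381; s = 19.0000 + 11.8381 = 30.8381

30.8381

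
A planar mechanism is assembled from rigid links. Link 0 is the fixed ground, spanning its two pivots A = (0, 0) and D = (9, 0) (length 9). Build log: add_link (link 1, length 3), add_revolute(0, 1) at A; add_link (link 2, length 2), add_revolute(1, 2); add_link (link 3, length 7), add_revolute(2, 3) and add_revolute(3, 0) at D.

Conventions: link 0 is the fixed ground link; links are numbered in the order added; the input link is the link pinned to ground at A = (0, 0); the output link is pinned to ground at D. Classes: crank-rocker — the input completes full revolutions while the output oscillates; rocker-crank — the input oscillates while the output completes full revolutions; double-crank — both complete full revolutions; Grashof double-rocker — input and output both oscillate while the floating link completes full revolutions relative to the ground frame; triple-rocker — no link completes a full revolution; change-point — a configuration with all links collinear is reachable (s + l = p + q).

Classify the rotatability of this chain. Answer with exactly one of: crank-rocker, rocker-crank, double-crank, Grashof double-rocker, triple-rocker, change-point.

lengths: ground=9, input=3, coupler=2, output=7
sorted: s=2 (shortest), l=9 (longest), p+q=10
s + l = 11 vs p + q = 10
s + l > p + q → non-Grashof → no link fully rotates → triple-rocker

triple-rocker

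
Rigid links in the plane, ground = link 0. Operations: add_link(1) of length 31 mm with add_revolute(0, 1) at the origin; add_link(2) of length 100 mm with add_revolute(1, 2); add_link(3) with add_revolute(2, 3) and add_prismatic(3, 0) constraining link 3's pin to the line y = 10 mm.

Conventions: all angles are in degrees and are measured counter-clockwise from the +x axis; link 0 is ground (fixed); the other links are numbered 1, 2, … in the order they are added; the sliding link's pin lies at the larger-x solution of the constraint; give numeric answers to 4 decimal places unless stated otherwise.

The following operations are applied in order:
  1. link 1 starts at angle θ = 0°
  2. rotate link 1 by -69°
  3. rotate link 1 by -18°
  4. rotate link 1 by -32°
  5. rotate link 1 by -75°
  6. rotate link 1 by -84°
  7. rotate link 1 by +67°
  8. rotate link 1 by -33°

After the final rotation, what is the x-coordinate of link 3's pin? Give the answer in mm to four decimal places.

geometry: r = 31 mm, L = 100 mm, e = 10 mm; θ starts at 0°
rotate link 1 by -69°: θ ← 0° -69° = -69°
rotate link 1 by -18°: θ ← -69° -18° = -87°
rotate link 1 by -32°: θ ← -87° -32° = -119°
rotate link 1 by -75°: θ ← -119° -75° = -194°
rotate link 1 by -84°: θ ← -194° -84° = -278°
rotate link 1 by +67°: θ ← -278° +67° = -211°
rotate link 1 by -33°: θ ← -211° -33° = -244°
crank pin P = (r cos θ, r sin θ) = (-13.589506, 27.862615)
h = r sin θ − e = 27.862615 − 10 = 17.862615
x = r cos θ + √(L² − h²) = -13.589506 + 98.391702 = 84.802196

84.8022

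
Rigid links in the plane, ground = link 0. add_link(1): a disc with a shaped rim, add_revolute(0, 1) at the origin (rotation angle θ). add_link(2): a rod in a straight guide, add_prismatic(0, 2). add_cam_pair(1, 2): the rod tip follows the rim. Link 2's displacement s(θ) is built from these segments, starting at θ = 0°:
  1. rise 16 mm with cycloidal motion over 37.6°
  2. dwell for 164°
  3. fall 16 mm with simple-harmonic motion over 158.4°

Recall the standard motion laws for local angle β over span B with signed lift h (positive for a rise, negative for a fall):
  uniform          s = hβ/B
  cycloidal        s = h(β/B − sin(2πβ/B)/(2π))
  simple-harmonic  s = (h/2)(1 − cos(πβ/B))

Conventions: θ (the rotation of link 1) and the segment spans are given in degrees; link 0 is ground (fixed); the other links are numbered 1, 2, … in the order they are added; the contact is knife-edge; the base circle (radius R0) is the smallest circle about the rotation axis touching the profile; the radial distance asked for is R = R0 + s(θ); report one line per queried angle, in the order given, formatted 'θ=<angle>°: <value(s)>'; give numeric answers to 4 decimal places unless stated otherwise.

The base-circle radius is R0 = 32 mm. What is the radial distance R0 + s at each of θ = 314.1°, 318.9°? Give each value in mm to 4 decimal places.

segment 1 (0° to 37.6°, cycloidal, h = 16) is passed completely: s = 0.0000 + (16) = 16.0000
segment 2 (37.6° to 201.6°, dwell): s unchanged at 16.0000
θ = 314.1° falls in segment 3 (201.6° to 360°, simple-harmonic, h = -16): β = 314.1 − 201.6 = 112.5°, B = 158.4°; Δs = -16/2·(1 − cos(π·0.7102)) = -12.9078; s = 16.0000 − 12.9078 = 3.0922
θ = 318.9° falls in segment 3 (201.6° to 360°, simple-harmonic, h = -16): β = 318.9 − 201.6 = 117.3°, B = 158.4°; Δs = -16/2·(1 − cos(π·0.7405)) = -13.4861; s = 16.0000 − 13.4861 = 2.5139
θ=314.1°: R = R0 + s = 32 + 3.0922 = 35.0922
θ=318.9°: R = R0 + s = 32 + 2.5139 = 34.5139

θ=314.1°: 35.0922
θ=318.9°: 34.5139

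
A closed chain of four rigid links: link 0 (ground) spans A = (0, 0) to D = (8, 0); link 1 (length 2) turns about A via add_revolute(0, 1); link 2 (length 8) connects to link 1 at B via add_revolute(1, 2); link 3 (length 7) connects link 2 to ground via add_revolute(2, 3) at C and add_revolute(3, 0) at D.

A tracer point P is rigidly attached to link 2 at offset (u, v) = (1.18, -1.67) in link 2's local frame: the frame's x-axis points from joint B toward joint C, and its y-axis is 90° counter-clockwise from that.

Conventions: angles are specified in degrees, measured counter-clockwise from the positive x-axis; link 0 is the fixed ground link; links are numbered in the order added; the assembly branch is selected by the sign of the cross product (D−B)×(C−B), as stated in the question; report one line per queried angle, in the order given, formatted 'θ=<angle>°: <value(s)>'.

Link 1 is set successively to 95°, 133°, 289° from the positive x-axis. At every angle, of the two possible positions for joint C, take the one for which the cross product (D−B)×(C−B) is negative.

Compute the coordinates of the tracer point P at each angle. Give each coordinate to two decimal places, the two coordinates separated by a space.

A=(0,0), D=(8.00,0)
θ=95°: B = A + 2.00·(cos95°, sin95°) = (-0.1743, 1.9924)
θ=95°: |BD| = 8.4136
θ=95°: circle(B,8.00) ∩ circle(D,7.00): a=5.0982, h=6.1651
θ=95°:   candidates: C₊=(6.2388,6.7748) cross=51.871; C₋=(3.3190,-5.2046) cross=-51.871
θ=95°:   branch - wants cross < 0 → take C=(3.3190,-5.2046) (cross=-51.871)
θ=95°: ex = (C−B)/|BC| = (0.4367,-0.8996); ey = (0.8996,0.4367)
θ=95°: P = B + 1.18·ex + -1.67·ey = (-1.1614,0.2016)
θ=133°: B = A + 2.00·(cos133°, sin133°) = (-1.3640, 1.4627)
θ=133°: |BD| = 9.4775
θ=133°: circle(B,8.00) ∩ circle(D,7.00): a=5.5301, h=5.7808
θ=133°:   candidates: C₊=(4.9920,6.3208) cross=54.788; C₋=(3.2077,-5.1023) cross=-54.788
θ=133°:   branch - wants cross < 0 → take C=(3.2077,-5.1023) (cross=-54.788)
θ=133°: ex = (C−B)/|BC| = (0.5715,-0.8206); ey = (0.8206,0.5715)
θ=133°: P = B + 1.18·ex + -1.67·ey = (-2.0601,-0.4600)
θ=289°: B = A + 2.00·(cos289°, sin289°) = (0.6511, -1.8910)
θ=289°: |BD| = 7.5883
θ=289°: circle(B,8.00) ∩ circle(D,7.00): a=4.7825, h=6.4131
θ=289°:   candidates: C₊=(3.6846,5.5115) cross=48.664; C₋=(6.8809,-6.9100) cross=-48.664
θ=289°:   branch - wants cross < 0 → take C=(6.8809,-6.9100) (cross=-48.664)
θ=289°: ex = (C−B)/|BC| = (0.7787,-0.6274); ey = (0.6274,0.7787)
θ=289°: P = B + 1.18·ex + -1.67·ey = (0.5223,-3.9318)

θ=95°: -1.16 0.20
θ=133°: -2.06 -0.46
θ=289°: 0.52 -3.93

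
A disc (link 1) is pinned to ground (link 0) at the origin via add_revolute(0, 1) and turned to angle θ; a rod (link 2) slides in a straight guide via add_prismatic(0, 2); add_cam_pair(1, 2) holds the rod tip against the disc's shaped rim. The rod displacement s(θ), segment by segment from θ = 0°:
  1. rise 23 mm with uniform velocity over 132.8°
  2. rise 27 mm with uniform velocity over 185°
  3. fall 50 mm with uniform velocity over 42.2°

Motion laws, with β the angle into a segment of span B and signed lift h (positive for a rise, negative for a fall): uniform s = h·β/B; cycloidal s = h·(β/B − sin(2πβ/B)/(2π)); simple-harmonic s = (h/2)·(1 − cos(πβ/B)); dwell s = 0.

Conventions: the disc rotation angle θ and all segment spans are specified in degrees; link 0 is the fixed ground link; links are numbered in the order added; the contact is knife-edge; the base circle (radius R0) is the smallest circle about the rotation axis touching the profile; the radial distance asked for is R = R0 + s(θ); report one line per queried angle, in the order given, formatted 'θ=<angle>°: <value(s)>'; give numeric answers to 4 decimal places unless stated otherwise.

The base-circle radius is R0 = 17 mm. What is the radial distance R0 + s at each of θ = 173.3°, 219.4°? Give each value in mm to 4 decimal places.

segment 1 (0° to 132.8°, uniform, h = 23) is passed completely: s = 0.0000 + (23) = 23.0000
θ = 173.3° falls in segment 2 (132.8° to 317.8°, uniform, h = 27): β = 173.3 − 132.8 = 40.5°, B = 185°; Δs = 27·40.5/185 = 5.9108; s = 23.0000 + 5.9108 = 28.9108
θ = 219.4° falls in segment 2 (132.8° to 317.8°, uniform, h = 27): β = 219.4 − 132.8 = 86.6°, B = 185°; Δs = 27·86.6/185 = 12.6389; s = 23.0000 + 12.6389 = 35.6389
θ=173.3°: R = R0 + s = 17 + 28.9108 = 45.9108
θ=219.4°: R = R0 + s = 17 + 35.6389 = 52.6389

θ=173.3°: 45.9108
θ=219.4°: 52.6389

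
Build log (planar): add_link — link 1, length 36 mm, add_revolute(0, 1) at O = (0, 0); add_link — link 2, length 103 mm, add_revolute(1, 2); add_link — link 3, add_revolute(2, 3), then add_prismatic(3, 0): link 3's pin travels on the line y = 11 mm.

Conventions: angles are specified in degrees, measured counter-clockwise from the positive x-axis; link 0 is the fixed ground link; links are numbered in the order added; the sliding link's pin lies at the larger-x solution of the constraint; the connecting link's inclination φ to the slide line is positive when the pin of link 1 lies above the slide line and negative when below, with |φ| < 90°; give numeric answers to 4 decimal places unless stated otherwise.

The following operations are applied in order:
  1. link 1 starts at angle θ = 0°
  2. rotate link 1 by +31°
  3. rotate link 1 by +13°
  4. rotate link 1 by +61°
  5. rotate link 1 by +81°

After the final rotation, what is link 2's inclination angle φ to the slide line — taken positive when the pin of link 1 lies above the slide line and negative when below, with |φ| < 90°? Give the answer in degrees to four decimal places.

geometry: r = 36 mm, L = 103 mm, e = 11 mm; θ starts at 0°
rotate link 1 by +31°: θ ← 0° +31° = 31°
rotate link 1 by +13°: θ ← 31° +13° = 44°
rotate link 1 by +61°: θ ← 44° +61° = 105°
rotate link 1 by +81°: θ ← 105° +81° = 186°
h = r sin θ − e = -3.763025 − 11 = -14.763025
sin φ = h / L = -14.763025 / 103 = -0.14333034
φ = arcsin(-0.14333034) = -8.240605°

-8.2406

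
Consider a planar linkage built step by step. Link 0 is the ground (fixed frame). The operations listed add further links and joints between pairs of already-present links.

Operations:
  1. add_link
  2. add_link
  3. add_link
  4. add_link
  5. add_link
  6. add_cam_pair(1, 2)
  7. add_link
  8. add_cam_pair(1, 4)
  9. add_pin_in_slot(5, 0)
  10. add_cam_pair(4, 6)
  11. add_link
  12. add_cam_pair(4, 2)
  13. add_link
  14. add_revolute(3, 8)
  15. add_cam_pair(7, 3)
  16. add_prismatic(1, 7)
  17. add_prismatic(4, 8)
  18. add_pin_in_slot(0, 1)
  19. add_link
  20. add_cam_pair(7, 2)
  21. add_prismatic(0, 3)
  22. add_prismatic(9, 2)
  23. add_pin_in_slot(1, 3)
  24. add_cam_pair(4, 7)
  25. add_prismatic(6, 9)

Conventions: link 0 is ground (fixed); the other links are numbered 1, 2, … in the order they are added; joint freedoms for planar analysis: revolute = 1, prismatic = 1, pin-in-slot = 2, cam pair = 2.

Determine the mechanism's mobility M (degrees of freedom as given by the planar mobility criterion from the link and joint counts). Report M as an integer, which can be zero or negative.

ground; <1,0,0>
#1 <2,0,0>
#2 <3,0,0>
#3 <4,0,0>
#4 <5,0,0>
#5 <6,0,0>
C:1↔2 J2 <6,0,1>
#6 <7,0,1>
C:1↔4 J2 <7,0,2>
PS:5↔0 J2 <7,0,3>
C:4↔6 J2 <7,0,4>
#7 <8,0,4>
C:4↔2 J2 <8,0,5>
#8 <9,0,5>
R:3↔8 J1 <9,1,5>
C:7↔3 J2 <9,1,6>
P:1↔7 J1 <9,2,6>
P:4↔8 J1 <9,3,6>
PS:0↔1 J2 <9,3,7>
#9 <10,3,7>
C:7↔2 J2 <10,3,8>
P:0↔3 J1 <10,4,8>
P:9↔2 J1 <10,5,8>
PS:1↔3 J2 <10,5,9>
C:4↔7 J2 <10,5,10>
P:6↔9 J1 <10,6,10>
3×9 − 2×6 − 1×10 = 5

M = 5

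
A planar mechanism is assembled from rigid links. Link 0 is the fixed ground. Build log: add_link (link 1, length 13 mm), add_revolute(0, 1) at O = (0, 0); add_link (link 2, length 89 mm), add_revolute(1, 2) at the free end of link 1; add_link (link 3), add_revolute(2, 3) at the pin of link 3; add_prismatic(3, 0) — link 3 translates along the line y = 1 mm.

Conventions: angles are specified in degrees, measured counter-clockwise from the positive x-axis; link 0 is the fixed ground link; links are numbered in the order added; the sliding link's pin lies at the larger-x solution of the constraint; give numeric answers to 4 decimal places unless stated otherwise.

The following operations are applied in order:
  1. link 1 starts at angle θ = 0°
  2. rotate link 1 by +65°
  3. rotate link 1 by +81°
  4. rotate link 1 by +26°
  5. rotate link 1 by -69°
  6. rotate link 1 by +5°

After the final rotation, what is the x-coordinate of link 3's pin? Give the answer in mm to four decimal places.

geometry: r = 13 mm, L = 89 mm, e = 1 mm; θ starts at 0°
rotate link 1 by +65°: θ ← 0° +65° = 65°
rotate link 1 by +81°: θ ← 65° +81° = 146°
rotate link 1 by +26°: θ ← 146° +26° = 172°
rotate link 1 by -69°: θ ← 172° -69° = 103°
rotate link 1 by +5°: θ ← 103° +5° = 108°
crank pin P = (r cos θ, r sin θ) = (-4.017221, 12.363735)
h = r sin θ − e = 12.363735 − 1 = 11.363735
x = r cos θ + √(L² − h²) = -4.017221 + 88.271544 = 84.254323

84.2543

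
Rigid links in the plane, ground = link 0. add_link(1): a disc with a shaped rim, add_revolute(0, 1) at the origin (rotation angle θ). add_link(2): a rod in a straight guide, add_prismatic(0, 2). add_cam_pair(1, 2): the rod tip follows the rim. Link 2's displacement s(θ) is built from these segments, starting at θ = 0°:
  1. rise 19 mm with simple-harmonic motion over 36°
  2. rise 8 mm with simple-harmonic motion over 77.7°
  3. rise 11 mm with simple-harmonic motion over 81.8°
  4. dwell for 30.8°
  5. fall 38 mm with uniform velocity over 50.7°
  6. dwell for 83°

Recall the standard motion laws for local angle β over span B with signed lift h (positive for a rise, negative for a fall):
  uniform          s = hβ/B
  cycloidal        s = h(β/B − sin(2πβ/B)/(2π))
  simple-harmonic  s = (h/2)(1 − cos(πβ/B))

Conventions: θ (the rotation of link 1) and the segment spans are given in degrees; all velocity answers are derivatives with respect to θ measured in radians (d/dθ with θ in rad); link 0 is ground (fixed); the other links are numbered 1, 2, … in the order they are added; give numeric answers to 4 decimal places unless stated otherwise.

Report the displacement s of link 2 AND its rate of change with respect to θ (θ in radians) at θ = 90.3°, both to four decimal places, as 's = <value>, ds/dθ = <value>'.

segment 1 (0° to 36°, simple-harmonic, h = 19) is passed completely: s = 0.0000 + (19) = 19.0000
θ = 90.3° falls in segment 2 (36° to 113.7°, simple-harmonic, h = 8): β = 90.3 − 36 = 54.3°, B = 77.7°; Δs = 8/2·(1 − cos(π·0.6988)) = 6.3393; s = 19.0000 + 6.3393 = 25.3393
velocity in seg [36°–113.7°] (simple-harmonic), θ in radians: β = 54.3° = 0.9477 rad, B = 77.7° = 1.3561 rad; ds/dθ = (πh/(2B)) sin(πβ/B) = (π·8/(2·1.3561)) sin(π·0.6988) = 7.516453 mm/rad

s = 25.3393, ds/dθ = 7.5165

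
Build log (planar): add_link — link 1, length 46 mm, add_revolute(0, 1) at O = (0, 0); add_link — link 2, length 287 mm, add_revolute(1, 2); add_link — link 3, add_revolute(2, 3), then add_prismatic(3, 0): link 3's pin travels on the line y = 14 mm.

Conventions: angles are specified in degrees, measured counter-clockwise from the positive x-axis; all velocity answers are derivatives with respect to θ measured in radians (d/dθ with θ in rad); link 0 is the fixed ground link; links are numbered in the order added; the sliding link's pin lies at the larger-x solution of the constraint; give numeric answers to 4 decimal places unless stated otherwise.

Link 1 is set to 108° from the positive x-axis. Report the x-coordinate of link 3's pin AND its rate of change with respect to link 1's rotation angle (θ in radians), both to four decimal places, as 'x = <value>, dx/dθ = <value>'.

geometry: r = 46 mm, L = 287 mm, e = 14 mm
crank pin P = (r cos θ, r sin θ) = (-14.214782, 43.748600)
h = r sin θ − e = 43.748600 − 14 = 29.748600
x = r cos θ + √(L² − h²) = -14.214782 + 285.454061 = 271.239279
dx/dθ = −r sin θ − h·r cos θ/√(L² − h²) (θ in radians; h = 29.748600) = -42.267206

x = 271.2393, dx/dθ = -42.2672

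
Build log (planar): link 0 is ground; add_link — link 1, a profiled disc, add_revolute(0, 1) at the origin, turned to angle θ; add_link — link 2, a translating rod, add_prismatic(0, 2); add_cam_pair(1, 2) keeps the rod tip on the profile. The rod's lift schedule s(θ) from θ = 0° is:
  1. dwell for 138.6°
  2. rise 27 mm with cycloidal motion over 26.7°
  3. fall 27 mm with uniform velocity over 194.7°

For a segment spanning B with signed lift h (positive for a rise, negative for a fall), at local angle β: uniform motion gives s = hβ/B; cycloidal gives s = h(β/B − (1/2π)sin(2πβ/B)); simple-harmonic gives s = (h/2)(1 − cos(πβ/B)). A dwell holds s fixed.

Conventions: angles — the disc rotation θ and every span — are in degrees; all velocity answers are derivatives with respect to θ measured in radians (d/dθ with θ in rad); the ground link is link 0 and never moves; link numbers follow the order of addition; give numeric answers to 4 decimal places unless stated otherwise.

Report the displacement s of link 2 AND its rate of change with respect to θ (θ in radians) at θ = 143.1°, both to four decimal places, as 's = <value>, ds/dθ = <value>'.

seg 1 [0°–138.6°] dwell: s stays 0.0000
seg 2 [138.6°–165.3°] cycloidal, h=27: θ=143.1° here. β=4.5, B=26.7. 27·(0.1685 − sin(2π·0.1685)/(2π)) = 0.8041 → s = 0.8041
velocity in seg [138.6°–165.3°] (cycloidal), θ in radians: β = 4.5° = 0.0785 rad, B = 26.7° = 0.4660 rad; ds/dθ = (h/B)(1 − cos(2πβ/B)) = (27/0.4660)(1 − cos(2π·0.1685)) = 29.562165 mm/rad

s = 0.8041, ds/dθ = 29.5622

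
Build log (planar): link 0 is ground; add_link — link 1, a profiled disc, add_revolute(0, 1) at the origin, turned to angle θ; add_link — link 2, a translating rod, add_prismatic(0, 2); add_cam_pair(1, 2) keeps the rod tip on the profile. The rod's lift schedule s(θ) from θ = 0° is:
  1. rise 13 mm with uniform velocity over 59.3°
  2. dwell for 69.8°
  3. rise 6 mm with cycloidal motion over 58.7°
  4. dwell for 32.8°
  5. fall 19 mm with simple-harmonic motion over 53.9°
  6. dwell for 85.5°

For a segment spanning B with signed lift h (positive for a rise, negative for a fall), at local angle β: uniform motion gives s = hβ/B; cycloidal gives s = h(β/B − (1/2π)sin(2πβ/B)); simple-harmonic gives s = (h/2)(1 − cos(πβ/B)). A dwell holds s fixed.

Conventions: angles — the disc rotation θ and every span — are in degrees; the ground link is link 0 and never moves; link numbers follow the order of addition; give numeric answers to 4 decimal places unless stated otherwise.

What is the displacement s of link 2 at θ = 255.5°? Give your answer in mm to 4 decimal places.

seg 1 [0°–59.3°] uniform, h=13: full span → s += 13 → s = 13.0000
seg 2 [59.3°–129.1°] dwell: s stays 13.0000
seg 3 [129.1°–187.8°] cycloidal, h=6: full span → s += 6 → s = 19.0000
seg 4 [187.8°–220.6°] dwell: s stays 19.0000
seg 5 [220.6°–274.5°] simple-harmonic, h=-19: θ=255.5° here. β=34.9, B=53.9. -19/2·(1 − cos(π·0.6475)) = -13.7462 → s = 5.2538

5.2538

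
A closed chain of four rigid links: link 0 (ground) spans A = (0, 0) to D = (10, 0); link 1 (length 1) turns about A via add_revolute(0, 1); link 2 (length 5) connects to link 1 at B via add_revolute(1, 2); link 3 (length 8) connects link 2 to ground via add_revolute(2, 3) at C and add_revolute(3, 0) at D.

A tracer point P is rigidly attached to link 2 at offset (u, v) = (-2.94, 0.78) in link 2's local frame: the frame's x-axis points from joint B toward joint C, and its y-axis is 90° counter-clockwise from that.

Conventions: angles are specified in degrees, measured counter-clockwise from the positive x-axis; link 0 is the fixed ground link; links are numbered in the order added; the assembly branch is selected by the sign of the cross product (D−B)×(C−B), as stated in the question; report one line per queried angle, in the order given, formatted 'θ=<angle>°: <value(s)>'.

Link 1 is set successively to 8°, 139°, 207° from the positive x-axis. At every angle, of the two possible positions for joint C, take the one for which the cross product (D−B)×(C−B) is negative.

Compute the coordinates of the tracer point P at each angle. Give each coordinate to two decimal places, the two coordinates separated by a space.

A=(0,0), D=(10.00,0)
θ=8°: B = A + 1.00·(cos8°, sin8°) = (0.9903, 0.1392)
θ=8°: |BD| = 9.0108
θ=8°: circle(B,5.00) ∩ circle(D,8.00): a=2.3413, h=4.4179
θ=8°:   candidates: C₊=(3.3996,4.5204) cross=39.809; C₋=(3.2631,-4.3144) cross=-39.809
θ=8°:   branch - wants cross < 0 → take C=(3.2631,-4.3144) (cross=-39.809)
θ=8°: ex = (C−B)/|BC| = (0.4546,-0.8907); ey = (0.8907,0.4546)
θ=8°: P = B + -2.94·ex + 0.78·ey = (0.3486,3.1124)
θ=139°: B = A + 1.00·(cos139°, sin139°) = (-0.7547, 0.6561)
θ=139°: |BD| = 10.7747
θ=139°: circle(B,5.00) ∩ circle(D,8.00): a=3.5776, h=3.4930
θ=139°:   candidates: C₊=(3.0289,3.9248) cross=37.636; C₋=(2.6035,-3.0483) cross=-37.636
θ=139°:   branch - wants cross < 0 → take C=(2.6035,-3.0483) (cross=-37.636)
θ=139°: ex = (C−B)/|BC| = (0.6716,-0.7409); ey = (0.7409,0.6716)
θ=139°: P = B + -2.94·ex + 0.78·ey = (-2.1515,3.3581)
θ=207°: B = A + 1.00·(cos207°, sin207°) = (-0.8910, -0.4540)
θ=207°: |BD| = 10.9005
θ=207°: circle(B,5.00) ∩ circle(D,8.00): a=3.6613, h=3.4051
θ=207°:   candidates: C₊=(2.6253,3.1007) cross=37.117; C₋=(2.9090,-3.7037) cross=-37.117
θ=207°:   branch - wants cross < 0 → take C=(2.9090,-3.7037) (cross=-37.117)
θ=207°: ex = (C−B)/|BC| = (0.7600,-0.6499); ey = (0.6499,0.7600)
θ=207°: P = B + -2.94·ex + 0.78·ey = (-2.6184,2.0496)

θ=8°: 0.35 3.11
θ=139°: -2.15 3.36
θ=207°: -2.62 2.05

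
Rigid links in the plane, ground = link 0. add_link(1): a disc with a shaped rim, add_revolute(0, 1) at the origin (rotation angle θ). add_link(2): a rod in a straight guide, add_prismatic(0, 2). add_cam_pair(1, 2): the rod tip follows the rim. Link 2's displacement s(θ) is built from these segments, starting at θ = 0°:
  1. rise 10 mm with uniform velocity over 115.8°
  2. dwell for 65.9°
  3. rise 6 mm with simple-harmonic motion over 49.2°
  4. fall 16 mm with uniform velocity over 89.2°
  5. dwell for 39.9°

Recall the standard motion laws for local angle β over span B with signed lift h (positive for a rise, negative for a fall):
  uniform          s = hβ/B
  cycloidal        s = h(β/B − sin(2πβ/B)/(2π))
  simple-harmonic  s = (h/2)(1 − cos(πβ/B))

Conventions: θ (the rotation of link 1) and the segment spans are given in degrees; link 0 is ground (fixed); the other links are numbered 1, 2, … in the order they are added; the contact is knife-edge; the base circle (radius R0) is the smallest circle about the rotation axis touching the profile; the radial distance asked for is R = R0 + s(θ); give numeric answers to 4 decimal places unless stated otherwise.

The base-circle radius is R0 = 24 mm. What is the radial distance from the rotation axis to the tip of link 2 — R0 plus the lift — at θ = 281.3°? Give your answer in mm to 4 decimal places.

segment 1 (0° to 115.8°, uniform, h = 10) is passed completely: s = 0.0000 + (10) = 10.0000
segment 2 (115.8° to 181.7°, dwell): s unchanged at 10.0000
segment 3 (181.7° to 230.9°, simple-harmonic, h = 6) is passed completely: s = 10.0000 + (6) = 16.0000
θ = 281.3° falls in segment 4 (230.9° to 320.1°, uniform, h = -16): β = 281.3 − 230.9 = 50.4°, B = 89.2°; Δs = -16·50.4/89.2 = -9.0404; s = 16.0000 − 9.0404 = 6.9596
R = R0 + s = 24 + 6.9596 = 30.9596

30.9596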